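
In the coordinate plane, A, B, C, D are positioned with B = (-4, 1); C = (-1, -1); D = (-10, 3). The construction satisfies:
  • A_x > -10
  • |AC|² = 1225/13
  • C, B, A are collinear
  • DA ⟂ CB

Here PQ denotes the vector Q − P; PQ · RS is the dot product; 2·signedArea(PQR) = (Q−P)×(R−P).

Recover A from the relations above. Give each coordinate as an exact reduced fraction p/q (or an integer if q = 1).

1. A_x = -118/13  [C, B, A are collinear ∩ DA ⟂ CB]
2. A_y = 57/13  [C, B, A are collinear ∩ DA ⟂ CB]
   → A = (-118/13, 57/13)

A = (-118/13, 57/13)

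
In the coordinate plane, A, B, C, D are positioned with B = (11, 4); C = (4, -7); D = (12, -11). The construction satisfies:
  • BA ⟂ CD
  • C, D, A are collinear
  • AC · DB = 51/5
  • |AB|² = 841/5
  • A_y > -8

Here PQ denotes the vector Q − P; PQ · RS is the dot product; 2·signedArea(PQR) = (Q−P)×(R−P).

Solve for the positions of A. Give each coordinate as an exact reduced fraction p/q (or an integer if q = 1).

1. A_x = 26/5  [C, D, A are collinear ∩ BA ⟂ CD]
2. A_y = -38/5  [C, D, A are collinear ∩ BA ⟂ CD]
   → A = (26/5, -38/5)

A = (26/5, -38/5)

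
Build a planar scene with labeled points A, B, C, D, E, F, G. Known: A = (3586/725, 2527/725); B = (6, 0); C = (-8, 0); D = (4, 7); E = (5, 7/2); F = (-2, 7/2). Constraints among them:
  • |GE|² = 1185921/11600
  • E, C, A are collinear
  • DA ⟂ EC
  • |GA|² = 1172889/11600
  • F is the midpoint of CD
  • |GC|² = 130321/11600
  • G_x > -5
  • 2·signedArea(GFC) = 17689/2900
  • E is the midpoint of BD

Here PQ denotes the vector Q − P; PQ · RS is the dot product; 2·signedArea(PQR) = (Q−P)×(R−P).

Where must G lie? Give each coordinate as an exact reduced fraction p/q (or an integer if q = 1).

1. G_x = -6907/1450  [line 7/2·x + -6·y + 63511/2900 = 0 ∩ |GC|² = 130321/11600]
2. G_y = 2527/2900  [line 7/2·x + -6·y + 63511/2900 = 0 ∩ |GC|² = 130321/11600]
   → G = (-6907/1450, 2527/2900)

G = (-6907/1450, 2527/2900)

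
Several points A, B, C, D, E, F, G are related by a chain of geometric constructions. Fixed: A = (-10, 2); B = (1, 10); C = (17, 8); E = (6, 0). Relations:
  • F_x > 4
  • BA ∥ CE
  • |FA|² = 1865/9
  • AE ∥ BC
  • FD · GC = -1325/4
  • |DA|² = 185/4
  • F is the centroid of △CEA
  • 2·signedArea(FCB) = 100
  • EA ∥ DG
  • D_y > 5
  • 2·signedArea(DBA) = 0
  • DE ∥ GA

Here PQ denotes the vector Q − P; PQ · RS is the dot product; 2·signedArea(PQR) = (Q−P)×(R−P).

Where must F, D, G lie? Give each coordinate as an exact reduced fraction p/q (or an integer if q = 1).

D = (-9/2, 6)
F = (13/3, 10/3)
G = (-41/2, 8)

1. F_x = 13/3  [F is the centroid of △CEA]
2. F_y = 10/3  [F is the centroid of △CEA]
   → F = (13/3, 10/3)
3. D_x = -9/2  [line 8·x + -11·y + 102 = 0 ∩ |DA|² = 185/4]
4. D_y = 6  [line 8·x + -11·y + 102 = 0 ∩ |DA|² = 185/4]
   → D = (-9/2, 6)
5. G_x = -41/2  [DE ∥ GA ∩ EA ∥ DG]
6. G_y = 8  [DE ∥ GA ∩ EA ∥ DG]
   → G = (-41/2, 8)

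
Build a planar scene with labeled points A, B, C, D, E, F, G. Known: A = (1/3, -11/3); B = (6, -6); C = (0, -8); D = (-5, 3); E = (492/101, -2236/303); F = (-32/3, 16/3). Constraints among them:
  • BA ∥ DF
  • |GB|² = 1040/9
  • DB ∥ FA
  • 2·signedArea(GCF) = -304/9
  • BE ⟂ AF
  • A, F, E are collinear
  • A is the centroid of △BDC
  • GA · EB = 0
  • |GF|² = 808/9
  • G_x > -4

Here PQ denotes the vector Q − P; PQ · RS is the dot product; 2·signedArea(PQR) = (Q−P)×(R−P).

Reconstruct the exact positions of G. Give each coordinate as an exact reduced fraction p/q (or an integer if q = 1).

G = (-10/3, -2/3)

1. G_x = -10/3  [GA · EB = 0 ∩ 2·signedArea(GCF) = -304/9]
2. G_y = -2/3  [GA · EB = 0 ∩ 2·signedArea(GCF) = -304/9]
   → G = (-10/3, -2/3)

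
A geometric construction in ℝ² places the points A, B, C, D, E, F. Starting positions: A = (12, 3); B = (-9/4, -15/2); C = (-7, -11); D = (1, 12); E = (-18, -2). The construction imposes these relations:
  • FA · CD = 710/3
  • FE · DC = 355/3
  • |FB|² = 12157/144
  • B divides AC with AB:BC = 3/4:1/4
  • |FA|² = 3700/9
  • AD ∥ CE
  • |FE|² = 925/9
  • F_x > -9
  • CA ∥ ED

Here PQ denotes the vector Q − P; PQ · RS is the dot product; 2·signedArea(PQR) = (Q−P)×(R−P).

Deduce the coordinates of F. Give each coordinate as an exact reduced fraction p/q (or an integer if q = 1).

1. F_x = -8  [line -8·x + -23·y + -215/3 = 0 ∩ |FE|² = 925/9]
2. F_y = -1/3  [line -8·x + -23·y + -215/3 = 0 ∩ |FE|² = 925/9]
   → F = (-8, -1/3)

F = (-8, -1/3)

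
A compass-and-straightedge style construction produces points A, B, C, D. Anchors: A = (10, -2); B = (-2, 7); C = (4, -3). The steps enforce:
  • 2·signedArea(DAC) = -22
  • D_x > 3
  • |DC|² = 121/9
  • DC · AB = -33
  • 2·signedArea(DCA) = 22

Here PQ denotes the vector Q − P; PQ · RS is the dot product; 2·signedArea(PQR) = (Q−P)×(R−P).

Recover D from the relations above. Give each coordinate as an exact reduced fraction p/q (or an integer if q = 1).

1. D_x = 4  [DC · AB = -33 ∩ 2·signedArea(DAC) = -22]
2. D_y = 2/3  [DC · AB = -33 ∩ 2·signedArea(DAC) = -22]
   → D = (4, 2/3)

D = (4, 2/3)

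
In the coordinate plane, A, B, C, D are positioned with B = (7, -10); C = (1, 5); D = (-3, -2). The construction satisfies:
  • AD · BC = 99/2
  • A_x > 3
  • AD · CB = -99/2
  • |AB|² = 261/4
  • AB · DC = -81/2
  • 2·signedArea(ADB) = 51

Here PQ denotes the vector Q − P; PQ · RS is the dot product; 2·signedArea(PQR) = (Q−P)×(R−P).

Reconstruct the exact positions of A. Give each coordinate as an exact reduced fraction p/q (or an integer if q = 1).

A = (4, -5/2)

1. A_x = 4  [AD · CB = -99/2 ∩ AB · DC = -81/2]
2. A_y = -5/2  [AD · CB = -99/2 ∩ AB · DC = -81/2]
   → A = (4, -5/2)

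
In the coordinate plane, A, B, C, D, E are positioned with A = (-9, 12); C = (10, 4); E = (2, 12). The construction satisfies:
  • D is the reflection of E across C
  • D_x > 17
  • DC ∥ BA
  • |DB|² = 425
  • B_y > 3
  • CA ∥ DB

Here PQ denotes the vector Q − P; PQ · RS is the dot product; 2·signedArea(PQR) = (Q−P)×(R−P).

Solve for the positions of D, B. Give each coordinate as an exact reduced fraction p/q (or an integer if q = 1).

1. D_x = 18  [D is the reflection of E across C]
2. D_y = -4  [D is the reflection of E across C]
   → D = (18, -4)
3. B_x = -1  [DC ∥ BA ∩ CA ∥ DB]
4. B_y = 4  [DC ∥ BA ∩ CA ∥ DB]
   → B = (-1, 4)

B = (-1, 4)
D = (18, -4)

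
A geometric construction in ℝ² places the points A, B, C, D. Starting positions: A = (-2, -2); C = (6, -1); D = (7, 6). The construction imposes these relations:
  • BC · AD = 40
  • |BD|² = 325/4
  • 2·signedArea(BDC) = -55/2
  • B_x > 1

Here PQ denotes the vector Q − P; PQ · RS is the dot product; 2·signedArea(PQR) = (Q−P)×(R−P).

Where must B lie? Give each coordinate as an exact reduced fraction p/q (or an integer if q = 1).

1. B_x = 2  [2·signedArea(BDC) = -55/2 ∩ BC · AD = 40]
2. B_y = -3/2  [2·signedArea(BDC) = -55/2 ∩ BC · AD = 40]
   → B = (2, -3/2)

B = (2, -3/2)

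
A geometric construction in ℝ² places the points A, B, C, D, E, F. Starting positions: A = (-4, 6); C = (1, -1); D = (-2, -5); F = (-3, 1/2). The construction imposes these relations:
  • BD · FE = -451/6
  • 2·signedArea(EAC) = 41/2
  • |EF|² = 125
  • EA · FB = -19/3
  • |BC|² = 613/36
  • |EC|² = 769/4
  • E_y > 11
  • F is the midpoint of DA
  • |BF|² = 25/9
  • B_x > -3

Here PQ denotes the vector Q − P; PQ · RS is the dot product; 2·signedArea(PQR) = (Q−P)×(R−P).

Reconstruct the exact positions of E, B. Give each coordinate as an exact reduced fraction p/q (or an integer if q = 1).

1. E_x = -5  [line 7·x + 5·y + -45/2 = 0 ∩ |EF|² = 125]
2. E_y = 23/2  [line 7·x + 5·y + -45/2 = 0 ∩ |EF|² = 125]
   → E = (-5, 23/2)
3. B_x = -2  [line 2·x + -11·y + 145/6 = 0 ∩ |BF|² = 25/9]
4. B_y = 11/6  [line 2·x + -11·y + 145/6 = 0 ∩ |BF|² = 25/9]
   → B = (-2, 11/6)

B = (-2, 11/6)
E = (-5, 23/2)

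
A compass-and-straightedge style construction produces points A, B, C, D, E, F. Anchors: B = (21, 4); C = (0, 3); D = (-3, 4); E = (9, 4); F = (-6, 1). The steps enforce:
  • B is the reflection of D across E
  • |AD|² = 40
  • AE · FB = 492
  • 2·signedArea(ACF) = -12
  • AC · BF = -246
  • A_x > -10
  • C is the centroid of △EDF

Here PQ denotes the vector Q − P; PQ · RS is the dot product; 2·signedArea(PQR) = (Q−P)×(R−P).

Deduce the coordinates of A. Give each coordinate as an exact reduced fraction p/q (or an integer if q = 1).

1. A_x = -9  [AE · FB = 492 ∩ 2·signedArea(ACF) = -12]
2. A_y = 2  [AE · FB = 492 ∩ 2·signedArea(ACF) = -12]
   → A = (-9, 2)

A = (-9, 2)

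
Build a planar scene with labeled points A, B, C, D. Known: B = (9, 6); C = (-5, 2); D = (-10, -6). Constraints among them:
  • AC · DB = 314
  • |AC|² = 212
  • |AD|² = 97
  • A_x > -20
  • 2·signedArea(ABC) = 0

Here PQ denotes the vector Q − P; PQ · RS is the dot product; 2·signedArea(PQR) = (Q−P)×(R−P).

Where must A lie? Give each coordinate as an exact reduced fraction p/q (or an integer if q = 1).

A = (-19, -2)

1. A_x = -19  [2·signedArea(ABC) = 0 ∩ AC · DB = 314]
2. A_y = -2  [2·signedArea(ABC) = 0 ∩ AC · DB = 314]
   → A = (-19, -2)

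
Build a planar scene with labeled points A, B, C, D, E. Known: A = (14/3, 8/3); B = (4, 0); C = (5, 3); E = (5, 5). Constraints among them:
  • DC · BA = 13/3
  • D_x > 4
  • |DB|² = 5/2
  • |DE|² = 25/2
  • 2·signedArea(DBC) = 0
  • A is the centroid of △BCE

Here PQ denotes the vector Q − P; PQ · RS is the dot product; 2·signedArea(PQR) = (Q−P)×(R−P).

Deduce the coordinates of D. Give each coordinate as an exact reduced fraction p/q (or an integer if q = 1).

D = (9/2, 3/2)

1. D_x = 9/2  [2·signedArea(DBC) = 0 ∩ DC · BA = 13/3]
2. D_y = 3/2  [2·signedArea(DBC) = 0 ∩ DC · BA = 13/3]
   → D = (9/2, 3/2)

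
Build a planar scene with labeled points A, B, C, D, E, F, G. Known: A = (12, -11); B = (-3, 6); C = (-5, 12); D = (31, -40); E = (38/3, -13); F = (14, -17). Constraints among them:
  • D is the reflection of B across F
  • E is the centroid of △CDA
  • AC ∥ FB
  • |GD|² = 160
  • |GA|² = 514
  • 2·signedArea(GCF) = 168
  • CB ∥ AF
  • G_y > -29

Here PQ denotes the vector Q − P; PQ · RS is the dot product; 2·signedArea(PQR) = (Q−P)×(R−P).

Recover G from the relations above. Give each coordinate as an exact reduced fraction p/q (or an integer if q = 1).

1. G_x = 27  [line 29·x + 19·y + -251 = 0 ∩ |GD|² = 160]
2. G_y = -28  [line 29·x + 19·y + -251 = 0 ∩ |GD|² = 160]
   → G = (27, -28)

G = (27, -28)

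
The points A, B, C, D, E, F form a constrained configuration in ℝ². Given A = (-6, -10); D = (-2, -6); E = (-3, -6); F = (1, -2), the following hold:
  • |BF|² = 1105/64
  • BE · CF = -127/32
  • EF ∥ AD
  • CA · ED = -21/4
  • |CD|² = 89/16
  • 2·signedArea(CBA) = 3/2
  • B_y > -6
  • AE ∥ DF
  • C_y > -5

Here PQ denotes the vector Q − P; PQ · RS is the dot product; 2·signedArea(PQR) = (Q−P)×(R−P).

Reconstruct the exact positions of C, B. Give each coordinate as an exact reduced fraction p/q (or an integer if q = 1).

B = (-15/8, -5)
C = (-3/4, -4)

1. C_x = -3/4  [CA · ED = -21/4]
2. C_y = -4  [|CD|² = 89/16]
   → C = (-3/4, -4)
3. B_x = -15/8  [BE · CF = -127/32 ∩ 2·signedArea(CBA) = 3/2]
4. B_y = -5  [BE · CF = -127/32 ∩ 2·signedArea(CBA) = 3/2]
   → B = (-15/8, -5)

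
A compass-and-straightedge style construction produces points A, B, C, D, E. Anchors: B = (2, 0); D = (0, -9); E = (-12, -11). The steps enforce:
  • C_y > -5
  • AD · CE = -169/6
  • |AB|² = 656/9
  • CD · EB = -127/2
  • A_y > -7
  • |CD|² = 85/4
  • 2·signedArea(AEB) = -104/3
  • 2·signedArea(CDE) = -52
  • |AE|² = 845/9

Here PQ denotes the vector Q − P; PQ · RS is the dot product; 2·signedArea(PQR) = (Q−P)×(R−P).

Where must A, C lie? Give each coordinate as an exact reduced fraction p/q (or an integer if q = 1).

1. A_x = -10/3  [line -11·x + 14·y + 170/3 = 0 ∩ |AE|² = 845/9]
2. A_y = -20/3  [line -11·x + 14·y + 170/3 = 0 ∩ |AE|² = 845/9]
   → A = (-10/3, -20/3)
3. C_x = 1  [2·signedArea(CDE) = -52 ∩ AD · CE = -169/6]
4. C_y = -9/2  [2·signedArea(CDE) = -52 ∩ AD · CE = -169/6]
   → C = (1, -9/2)

A = (-10/3, -20/3)
C = (1, -9/2)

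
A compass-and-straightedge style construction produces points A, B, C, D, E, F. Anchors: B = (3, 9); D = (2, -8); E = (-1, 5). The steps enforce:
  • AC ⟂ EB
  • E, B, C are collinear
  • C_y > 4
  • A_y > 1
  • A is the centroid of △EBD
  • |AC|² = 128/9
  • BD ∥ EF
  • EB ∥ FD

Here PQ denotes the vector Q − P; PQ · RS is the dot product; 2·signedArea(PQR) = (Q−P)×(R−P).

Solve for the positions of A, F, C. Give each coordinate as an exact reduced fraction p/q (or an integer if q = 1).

A = (4/3, 2)
C = (-4/3, 14/3)
F = (-2, -12)

1. A_x = 4/3  [A is the centroid of △EBD]
2. A_y = 2  [A is the centroid of △EBD]
   → A = (4/3, 2)
3. F_x = -2  [EB ∥ FD ∩ BD ∥ EF]
4. F_y = -12  [EB ∥ FD ∩ BD ∥ EF]
   → F = (-2, -12)
5. C_x = -4/3  [E, B, C are collinear ∩ AC ⟂ EB]
6. C_y = 14/3  [E, B, C are collinear ∩ AC ⟂ EB]
   → C = (-4/3, 14/3)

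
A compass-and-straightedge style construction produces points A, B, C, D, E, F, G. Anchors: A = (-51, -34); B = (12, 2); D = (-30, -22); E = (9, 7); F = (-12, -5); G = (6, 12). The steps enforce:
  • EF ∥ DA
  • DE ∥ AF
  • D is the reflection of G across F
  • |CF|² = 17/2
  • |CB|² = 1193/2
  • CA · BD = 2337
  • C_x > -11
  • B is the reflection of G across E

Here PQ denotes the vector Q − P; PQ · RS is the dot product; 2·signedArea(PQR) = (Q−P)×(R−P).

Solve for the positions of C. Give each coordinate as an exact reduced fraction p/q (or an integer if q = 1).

1. C_x = -21/2  [line 42·x + 24·y + 621 = 0 ∩ |CF|² = 17/2]
2. C_y = -15/2  [line 42·x + 24·y + 621 = 0 ∩ |CF|² = 17/2]
   → C = (-21/2, -15/2)

C = (-21/2, -15/2)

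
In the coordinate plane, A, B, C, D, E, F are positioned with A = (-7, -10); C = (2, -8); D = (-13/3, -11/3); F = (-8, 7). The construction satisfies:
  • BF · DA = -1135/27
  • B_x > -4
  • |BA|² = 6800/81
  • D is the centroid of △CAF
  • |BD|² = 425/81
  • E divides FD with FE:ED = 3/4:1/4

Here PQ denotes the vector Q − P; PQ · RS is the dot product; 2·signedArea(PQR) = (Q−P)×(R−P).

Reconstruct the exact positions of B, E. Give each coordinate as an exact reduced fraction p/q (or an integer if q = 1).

B = (-31/9, -14/9)
E = (-21/4, -1)

1. B_x = -31/9  [line 8/3·x + 19/3·y + 514/27 = 0 ∩ |BD|² = 425/81]
2. B_y = -14/9  [line 8/3·x + 19/3·y + 514/27 = 0 ∩ |BD|² = 425/81]
   → B = (-31/9, -14/9)
3. E_x = -21/4  [E divides FD with FE:ED = 3/4:1/4]
4. E_y = -1  [E divides FD with FE:ED = 3/4:1/4]
   → E = (-21/4, -1)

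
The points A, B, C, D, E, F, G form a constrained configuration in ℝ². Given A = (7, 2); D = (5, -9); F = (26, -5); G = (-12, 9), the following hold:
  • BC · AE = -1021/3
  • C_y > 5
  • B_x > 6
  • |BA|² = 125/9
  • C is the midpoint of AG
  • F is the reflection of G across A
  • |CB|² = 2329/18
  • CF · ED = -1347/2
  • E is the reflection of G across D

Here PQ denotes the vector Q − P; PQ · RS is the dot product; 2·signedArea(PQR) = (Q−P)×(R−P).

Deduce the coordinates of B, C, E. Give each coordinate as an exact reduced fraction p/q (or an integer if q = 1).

B = (19/3, -5/3)
C = (-5/2, 11/2)
E = (22, -27)

1. C_x = -5/2  [C is the midpoint of AG]
2. C_y = 11/2  [C is the midpoint of AG]
   → C = (-5/2, 11/2)
3. E_x = 22  [E is the reflection of G across D]
4. E_y = -27  [E is the reflection of G across D]
   → E = (22, -27)
5. B_x = 19/3  [line -15·x + 29·y + 430/3 = 0 ∩ |CB|² = 2329/18]
6. B_y = -5/3  [line -15·x + 29·y + 430/3 = 0 ∩ |CB|² = 2329/18]
   → B = (19/3, -5/3)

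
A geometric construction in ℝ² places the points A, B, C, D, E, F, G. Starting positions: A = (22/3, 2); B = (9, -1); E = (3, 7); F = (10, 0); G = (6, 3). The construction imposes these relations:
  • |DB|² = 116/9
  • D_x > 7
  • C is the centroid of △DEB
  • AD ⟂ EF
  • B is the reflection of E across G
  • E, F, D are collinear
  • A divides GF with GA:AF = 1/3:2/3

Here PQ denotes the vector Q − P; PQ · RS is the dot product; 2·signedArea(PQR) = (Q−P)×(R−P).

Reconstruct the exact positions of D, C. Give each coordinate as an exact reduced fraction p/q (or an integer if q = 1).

C = (59/9, 25/9)
D = (23/3, 7/3)

1. D_x = 23/3  [E, F, D are collinear ∩ AD ⟂ EF]
2. D_y = 7/3  [E, F, D are collinear ∩ AD ⟂ EF]
   → D = (23/3, 7/3)
3. C_x = 59/9  [C is the centroid of △DEB]
4. C_y = 25/9  [C is the centroid of △DEB]
   → C = (59/9, 25/9)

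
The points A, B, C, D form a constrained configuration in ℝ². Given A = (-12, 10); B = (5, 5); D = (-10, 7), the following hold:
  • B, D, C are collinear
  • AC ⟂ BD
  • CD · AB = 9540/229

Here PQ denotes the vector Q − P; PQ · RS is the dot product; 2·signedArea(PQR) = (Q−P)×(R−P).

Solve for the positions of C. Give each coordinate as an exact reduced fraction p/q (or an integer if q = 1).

1. C_x = -2830/229  [B, D, C are collinear ∩ AC ⟂ BD]
2. C_y = 1675/229  [B, D, C are collinear ∩ AC ⟂ BD]
   → C = (-2830/229, 1675/229)

C = (-2830/229, 1675/229)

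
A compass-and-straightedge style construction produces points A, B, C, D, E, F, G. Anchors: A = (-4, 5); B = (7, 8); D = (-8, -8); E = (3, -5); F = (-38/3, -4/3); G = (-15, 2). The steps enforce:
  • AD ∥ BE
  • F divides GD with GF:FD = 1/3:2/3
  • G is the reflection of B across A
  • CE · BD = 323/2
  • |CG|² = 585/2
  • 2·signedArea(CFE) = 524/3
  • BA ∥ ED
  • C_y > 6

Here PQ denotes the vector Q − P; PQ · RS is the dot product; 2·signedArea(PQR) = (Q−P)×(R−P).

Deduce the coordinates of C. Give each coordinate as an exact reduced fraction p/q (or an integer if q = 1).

C = (3/2, 13/2)

1. C_x = 3/2  [2·signedArea(CFE) = 524/3 ∩ CE · BD = 323/2]
2. C_y = 13/2  [2·signedArea(CFE) = 524/3 ∩ CE · BD = 323/2]
   → C = (3/2, 13/2)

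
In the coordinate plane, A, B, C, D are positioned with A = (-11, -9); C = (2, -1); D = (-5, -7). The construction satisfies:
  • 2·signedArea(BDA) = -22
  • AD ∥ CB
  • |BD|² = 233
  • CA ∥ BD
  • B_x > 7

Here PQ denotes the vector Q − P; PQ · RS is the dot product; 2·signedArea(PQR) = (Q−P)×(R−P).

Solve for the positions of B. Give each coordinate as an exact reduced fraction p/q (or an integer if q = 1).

B = (8, 1)

1. B_x = 8  [CA ∥ BD ∩ AD ∥ CB]
2. B_y = 1  [CA ∥ BD ∩ AD ∥ CB]
   → B = (8, 1)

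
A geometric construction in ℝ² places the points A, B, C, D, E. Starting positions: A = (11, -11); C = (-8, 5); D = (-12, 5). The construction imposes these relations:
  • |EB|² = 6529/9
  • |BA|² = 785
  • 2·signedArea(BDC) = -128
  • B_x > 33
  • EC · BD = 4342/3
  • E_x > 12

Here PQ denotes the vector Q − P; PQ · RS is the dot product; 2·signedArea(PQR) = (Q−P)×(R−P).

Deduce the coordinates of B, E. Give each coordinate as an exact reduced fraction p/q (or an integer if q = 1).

1. B_y = -27  [2·signedArea(BDC) = -128]
2. B_x = 34  [|BA|² = 785]
   → B = (34, -27)
3. E_x = 37/3  [line 46·x + -32·y + -2758/3 = 0 ∩ |EB|² = 6529/9]
4. E_y = -11  [line 46·x + -32·y + -2758/3 = 0 ∩ |EB|² = 6529/9]
   → E = (37/3, -11)

B = (34, -27)
E = (37/3, -11)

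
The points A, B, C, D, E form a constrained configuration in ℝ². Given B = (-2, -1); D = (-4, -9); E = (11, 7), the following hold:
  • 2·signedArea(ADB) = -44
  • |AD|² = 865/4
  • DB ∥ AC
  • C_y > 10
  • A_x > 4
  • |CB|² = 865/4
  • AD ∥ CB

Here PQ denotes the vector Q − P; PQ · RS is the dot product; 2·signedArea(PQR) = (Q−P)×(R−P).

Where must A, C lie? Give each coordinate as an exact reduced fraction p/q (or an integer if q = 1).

A = (9/2, 3)
C = (13/2, 11)

1. A_x = 9/2  [line -8·x + 2·y + 30 = 0 ∩ |AD|² = 865/4]
2. A_y = 3  [line -8·x + 2·y + 30 = 0 ∩ |AD|² = 865/4]
   → A = (9/2, 3)
3. C_x = 13/2  [AD ∥ CB ∩ DB ∥ AC]
4. C_y = 11  [AD ∥ CB ∩ DB ∥ AC]
   → C = (13/2, 11)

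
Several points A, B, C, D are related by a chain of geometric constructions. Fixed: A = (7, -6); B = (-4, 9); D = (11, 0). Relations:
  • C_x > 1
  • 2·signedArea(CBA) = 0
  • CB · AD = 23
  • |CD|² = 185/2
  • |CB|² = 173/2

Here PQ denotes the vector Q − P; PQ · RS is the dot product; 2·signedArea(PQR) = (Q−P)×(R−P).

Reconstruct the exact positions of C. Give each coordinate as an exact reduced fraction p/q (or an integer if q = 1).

1. C_x = 3/2  [2·signedArea(CBA) = 0 ∩ CB · AD = 23]
2. C_y = 3/2  [2·signedArea(CBA) = 0 ∩ CB · AD = 23]
   → C = (3/2, 3/2)

C = (3/2, 3/2)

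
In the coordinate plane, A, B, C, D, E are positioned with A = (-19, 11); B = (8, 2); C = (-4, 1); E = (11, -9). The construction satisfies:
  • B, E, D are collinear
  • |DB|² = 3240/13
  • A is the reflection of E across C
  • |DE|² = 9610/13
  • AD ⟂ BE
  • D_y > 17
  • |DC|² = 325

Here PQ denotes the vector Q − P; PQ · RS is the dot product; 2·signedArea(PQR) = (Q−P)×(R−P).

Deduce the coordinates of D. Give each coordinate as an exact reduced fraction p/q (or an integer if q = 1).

D = (50/13, 224/13)

1. D_x = 50/13  [B, E, D are collinear ∩ AD ⟂ BE]
2. D_y = 224/13  [B, E, D are collinear ∩ AD ⟂ BE]
   → D = (50/13, 224/13)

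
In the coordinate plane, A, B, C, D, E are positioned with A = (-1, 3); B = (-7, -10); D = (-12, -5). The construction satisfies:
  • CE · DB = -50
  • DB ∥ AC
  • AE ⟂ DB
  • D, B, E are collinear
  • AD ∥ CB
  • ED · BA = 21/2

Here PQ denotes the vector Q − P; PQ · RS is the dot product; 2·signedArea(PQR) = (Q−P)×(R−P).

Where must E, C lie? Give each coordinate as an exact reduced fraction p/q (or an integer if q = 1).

C = (4, -2)
E = (-21/2, -13/2)

1. E_x = -21/2  [D, B, E are collinear ∩ AE ⟂ DB]
2. E_y = -13/2  [D, B, E are collinear ∩ AE ⟂ DB]
   → E = (-21/2, -13/2)
3. C_x = 4  [AD ∥ CB ∩ DB ∥ AC]
4. C_y = -2  [AD ∥ CB ∩ DB ∥ AC]
   → C = (4, -2)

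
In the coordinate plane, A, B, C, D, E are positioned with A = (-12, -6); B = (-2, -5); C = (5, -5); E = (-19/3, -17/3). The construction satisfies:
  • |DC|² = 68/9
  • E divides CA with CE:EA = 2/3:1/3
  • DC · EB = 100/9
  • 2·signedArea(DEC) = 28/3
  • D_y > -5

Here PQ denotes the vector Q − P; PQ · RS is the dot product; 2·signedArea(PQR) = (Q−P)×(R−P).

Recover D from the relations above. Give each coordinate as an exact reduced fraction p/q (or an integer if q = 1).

D = (7/3, -13/3)

1. D_x = 7/3  [DC · EB = 100/9 ∩ 2·signedArea(DEC) = 28/3]
2. D_y = -13/3  [DC · EB = 100/9 ∩ 2·signedArea(DEC) = 28/3]
   → D = (7/3, -13/3)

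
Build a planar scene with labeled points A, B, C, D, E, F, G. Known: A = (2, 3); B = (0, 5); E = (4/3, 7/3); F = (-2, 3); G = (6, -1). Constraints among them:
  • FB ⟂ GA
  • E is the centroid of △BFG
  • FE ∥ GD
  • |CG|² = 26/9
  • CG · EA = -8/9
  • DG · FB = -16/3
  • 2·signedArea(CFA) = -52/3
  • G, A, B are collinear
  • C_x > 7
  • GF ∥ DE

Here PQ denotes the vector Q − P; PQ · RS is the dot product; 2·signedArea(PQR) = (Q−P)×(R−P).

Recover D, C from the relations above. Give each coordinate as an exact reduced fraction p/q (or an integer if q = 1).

C = (23/3, -4/3)
D = (28/3, -5/3)

1. D_x = 28/3  [GF ∥ DE ∩ FE ∥ GD]
2. D_y = -5/3  [GF ∥ DE ∩ FE ∥ GD]
   → D = (28/3, -5/3)
3. C_x = 23/3  [2·signedArea(CFA) = -52/3 ∩ CG · EA = -8/9]
4. C_y = -4/3  [2·signedArea(CFA) = -52/3 ∩ CG · EA = -8/9]
   → C = (23/3, -4/3)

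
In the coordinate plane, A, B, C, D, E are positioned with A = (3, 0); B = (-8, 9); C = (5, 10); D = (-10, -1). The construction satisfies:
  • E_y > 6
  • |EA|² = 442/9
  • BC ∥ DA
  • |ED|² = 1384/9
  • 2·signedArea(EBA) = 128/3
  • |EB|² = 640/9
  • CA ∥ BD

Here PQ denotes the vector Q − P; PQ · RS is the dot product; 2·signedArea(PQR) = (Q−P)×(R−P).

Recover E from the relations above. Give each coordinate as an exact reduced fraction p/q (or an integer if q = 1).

E = (0, 19/3)

1. E_x = 0  [line 9·x + 11·y + -209/3 = 0 ∩ |EA|² = 442/9]
2. E_y = 19/3  [line 9·x + 11·y + -209/3 = 0 ∩ |EA|² = 442/9]
   → E = (0, 19/3)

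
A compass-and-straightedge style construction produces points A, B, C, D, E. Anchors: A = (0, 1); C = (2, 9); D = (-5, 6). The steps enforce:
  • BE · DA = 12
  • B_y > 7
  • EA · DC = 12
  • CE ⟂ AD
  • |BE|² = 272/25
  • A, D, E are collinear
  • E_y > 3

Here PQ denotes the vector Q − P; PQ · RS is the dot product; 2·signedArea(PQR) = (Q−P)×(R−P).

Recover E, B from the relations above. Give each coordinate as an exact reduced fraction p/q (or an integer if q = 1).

B = (-11/5, 36/5)
E = (-3, 4)

1. E_x = -3  [A, D, E are collinear ∩ CE ⟂ AD]
2. E_y = 4  [A, D, E are collinear ∩ CE ⟂ AD]
   → E = (-3, 4)
3. B_x = -11/5  [line -5·x + 5·y + -47 = 0 ∩ |BE|² = 272/25]
4. B_y = 36/5  [line -5·x + 5·y + -47 = 0 ∩ |BE|² = 272/25]
   → B = (-11/5, 36/5)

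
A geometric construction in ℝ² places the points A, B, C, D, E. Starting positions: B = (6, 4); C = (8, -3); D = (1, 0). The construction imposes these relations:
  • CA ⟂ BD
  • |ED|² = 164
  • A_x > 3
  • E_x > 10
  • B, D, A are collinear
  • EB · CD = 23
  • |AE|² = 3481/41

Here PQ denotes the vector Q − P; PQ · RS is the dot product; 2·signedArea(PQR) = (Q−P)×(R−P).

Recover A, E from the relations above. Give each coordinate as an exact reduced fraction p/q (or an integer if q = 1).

1. A_x = 156/41  [B, D, A are collinear ∩ CA ⟂ BD]
2. A_y = 92/41  [B, D, A are collinear ∩ CA ⟂ BD]
   → A = (156/41, 92/41)
3. E_x = 11  [line 7·x + -3·y + -53 = 0 ∩ |ED|² = 164]
4. E_y = 8  [line 7·x + -3·y + -53 = 0 ∩ |ED|² = 164]
   → E = (11, 8)

A = (156/41, 92/41)
E = (11, 8)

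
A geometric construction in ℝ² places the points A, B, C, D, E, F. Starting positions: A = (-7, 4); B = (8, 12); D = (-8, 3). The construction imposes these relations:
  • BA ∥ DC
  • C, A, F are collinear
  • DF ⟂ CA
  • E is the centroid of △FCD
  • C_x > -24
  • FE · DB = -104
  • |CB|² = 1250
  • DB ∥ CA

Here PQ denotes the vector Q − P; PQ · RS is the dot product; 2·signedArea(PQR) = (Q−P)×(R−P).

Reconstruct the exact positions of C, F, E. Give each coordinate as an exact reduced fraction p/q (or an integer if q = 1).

C = (-23, -5)
E = (-4402/337, 449/1011)
F = (-2759/337, 1123/337)

1. C_x = -23  [DB ∥ CA ∩ BA ∥ DC]
2. C_y = -5  [DB ∥ CA ∩ BA ∥ DC]
   → C = (-23, -5)
3. F_x = -2759/337  [C, A, F are collinear ∩ DF ⟂ CA]
4. F_y = 1123/337  [C, A, F are collinear ∩ DF ⟂ CA]
   → F = (-2759/337, 1123/337)
5. E_x = -4402/337  [E is the centroid of △FCD]
6. E_y = 449/1011  [E is the centroid of △FCD]
   → E = (-4402/337, 449/1011)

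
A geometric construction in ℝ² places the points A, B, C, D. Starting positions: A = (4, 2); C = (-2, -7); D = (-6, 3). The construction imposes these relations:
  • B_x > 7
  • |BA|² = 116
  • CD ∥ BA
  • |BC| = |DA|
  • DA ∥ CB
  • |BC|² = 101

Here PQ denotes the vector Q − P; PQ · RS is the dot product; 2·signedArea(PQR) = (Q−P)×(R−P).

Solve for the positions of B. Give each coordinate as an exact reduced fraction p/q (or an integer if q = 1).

B = (8, -8)

1. B_x = 8  [CD ∥ BA ∩ DA ∥ CB]
2. B_y = -8  [CD ∥ BA ∩ DA ∥ CB]
   → B = (8, -8)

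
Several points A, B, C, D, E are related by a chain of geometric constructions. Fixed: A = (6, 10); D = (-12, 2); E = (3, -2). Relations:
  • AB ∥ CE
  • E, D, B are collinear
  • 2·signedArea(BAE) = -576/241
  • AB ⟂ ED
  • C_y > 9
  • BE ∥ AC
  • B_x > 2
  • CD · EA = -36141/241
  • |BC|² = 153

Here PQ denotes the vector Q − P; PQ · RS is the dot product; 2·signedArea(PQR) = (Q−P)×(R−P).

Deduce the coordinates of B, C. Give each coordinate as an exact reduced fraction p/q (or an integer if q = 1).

1. B_x = 678/241  [E, D, B are collinear ∩ AB ⟂ ED]
2. B_y = -470/241  [E, D, B are collinear ∩ AB ⟂ ED]
   → B = (678/241, -470/241)
3. C_x = 1491/241  [AB ∥ CE ∩ BE ∥ AC]
4. C_y = 2398/241  [AB ∥ CE ∩ BE ∥ AC]
   → C = (1491/241, 2398/241)

B = (678/241, -470/241)
C = (1491/241, 2398/241)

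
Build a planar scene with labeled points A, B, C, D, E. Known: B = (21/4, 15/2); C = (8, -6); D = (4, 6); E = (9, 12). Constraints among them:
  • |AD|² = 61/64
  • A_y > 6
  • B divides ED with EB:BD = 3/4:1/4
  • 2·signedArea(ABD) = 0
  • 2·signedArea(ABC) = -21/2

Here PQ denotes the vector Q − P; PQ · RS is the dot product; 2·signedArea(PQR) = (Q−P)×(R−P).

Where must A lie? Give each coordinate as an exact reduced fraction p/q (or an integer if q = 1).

A = (37/8, 27/4)

1. A_x = 37/8  [2·signedArea(ABD) = 0 ∩ 2·signedArea(ABC) = -21/2]
2. A_y = 27/4  [2·signedArea(ABD) = 0 ∩ 2·signedArea(ABC) = -21/2]
   → A = (37/8, 27/4)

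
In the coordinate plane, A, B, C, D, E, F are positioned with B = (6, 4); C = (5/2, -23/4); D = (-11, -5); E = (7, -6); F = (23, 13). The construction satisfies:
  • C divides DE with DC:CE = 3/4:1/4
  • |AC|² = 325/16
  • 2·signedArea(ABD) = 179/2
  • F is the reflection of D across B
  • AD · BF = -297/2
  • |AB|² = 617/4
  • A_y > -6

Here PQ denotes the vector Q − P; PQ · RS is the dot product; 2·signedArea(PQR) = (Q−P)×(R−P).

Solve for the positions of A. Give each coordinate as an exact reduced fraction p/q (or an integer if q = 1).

A = (-2, -11/2)

1. A_x = -2  [2·signedArea(ABD) = 179/2 ∩ AD · BF = -297/2]
2. A_y = -11/2  [2·signedArea(ABD) = 179/2 ∩ AD · BF = -297/2]
   → A = (-2, -11/2)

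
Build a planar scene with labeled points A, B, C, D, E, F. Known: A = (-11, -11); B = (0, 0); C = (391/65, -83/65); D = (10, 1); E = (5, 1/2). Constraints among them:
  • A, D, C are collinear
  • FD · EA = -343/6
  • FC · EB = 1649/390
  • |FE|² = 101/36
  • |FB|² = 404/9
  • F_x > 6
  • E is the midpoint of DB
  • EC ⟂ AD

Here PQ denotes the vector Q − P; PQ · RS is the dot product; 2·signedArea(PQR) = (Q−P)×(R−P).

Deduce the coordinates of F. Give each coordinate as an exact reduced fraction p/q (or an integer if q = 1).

1. F_x = 20/3  [FD · EA = -343/6 ∩ FC · EB = 1649/390]
2. F_y = 2/3  [FD · EA = -343/6 ∩ FC · EB = 1649/390]
   → F = (20/3, 2/3)

F = (20/3, 2/3)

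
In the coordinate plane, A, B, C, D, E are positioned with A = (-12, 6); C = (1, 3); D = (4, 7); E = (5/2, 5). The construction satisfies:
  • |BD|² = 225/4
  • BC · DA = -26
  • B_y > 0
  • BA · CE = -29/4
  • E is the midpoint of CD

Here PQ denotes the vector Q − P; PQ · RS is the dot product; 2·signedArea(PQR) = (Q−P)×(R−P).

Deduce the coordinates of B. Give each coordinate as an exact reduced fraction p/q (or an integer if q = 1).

1. B_x = -1/2  [BC · DA = -26 ∩ BA · CE = -29/4]
2. B_y = 1  [BC · DA = -26 ∩ BA · CE = -29/4]
   → B = (-1/2, 1)

B = (-1/2, 1)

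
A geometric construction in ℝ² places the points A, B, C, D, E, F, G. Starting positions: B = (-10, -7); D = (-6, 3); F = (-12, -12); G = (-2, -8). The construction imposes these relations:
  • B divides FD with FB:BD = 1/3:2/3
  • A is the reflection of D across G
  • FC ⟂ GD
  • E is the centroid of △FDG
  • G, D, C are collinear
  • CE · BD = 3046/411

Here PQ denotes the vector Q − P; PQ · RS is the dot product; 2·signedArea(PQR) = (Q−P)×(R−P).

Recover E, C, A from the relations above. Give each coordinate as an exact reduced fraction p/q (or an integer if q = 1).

A = (2, -19)
C = (-258/137, -1140/137)
E = (-20/3, -17/3)

1. E_x = -20/3  [E is the centroid of △FDG]
2. E_y = -17/3  [E is the centroid of △FDG]
   → E = (-20/3, -17/3)
3. C_x = -258/137  [G, D, C are collinear ∩ FC ⟂ GD]
4. C_y = -1140/137  [G, D, C are collinear ∩ FC ⟂ GD]
   → C = (-258/137, -1140/137)
5. A_x = 2  [A is the reflection of D across G]
6. A_y = -19  [A is the reflection of D across G]
   → A = (2, -19)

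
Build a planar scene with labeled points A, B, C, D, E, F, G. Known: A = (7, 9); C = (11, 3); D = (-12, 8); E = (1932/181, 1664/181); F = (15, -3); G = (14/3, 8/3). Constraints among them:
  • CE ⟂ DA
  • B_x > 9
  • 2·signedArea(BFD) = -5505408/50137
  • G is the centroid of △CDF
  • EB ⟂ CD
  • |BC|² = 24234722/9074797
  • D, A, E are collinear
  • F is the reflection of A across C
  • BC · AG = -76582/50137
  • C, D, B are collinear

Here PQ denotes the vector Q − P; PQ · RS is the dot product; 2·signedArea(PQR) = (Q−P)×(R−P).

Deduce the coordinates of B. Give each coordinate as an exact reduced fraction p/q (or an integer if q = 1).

B = (471444/50137, 167816/50137)

1. B_x = 471444/50137  [C, D, B are collinear ∩ EB ⟂ CD]
2. B_y = 167816/50137  [C, D, B are collinear ∩ EB ⟂ CD]
   → B = (471444/50137, 167816/50137)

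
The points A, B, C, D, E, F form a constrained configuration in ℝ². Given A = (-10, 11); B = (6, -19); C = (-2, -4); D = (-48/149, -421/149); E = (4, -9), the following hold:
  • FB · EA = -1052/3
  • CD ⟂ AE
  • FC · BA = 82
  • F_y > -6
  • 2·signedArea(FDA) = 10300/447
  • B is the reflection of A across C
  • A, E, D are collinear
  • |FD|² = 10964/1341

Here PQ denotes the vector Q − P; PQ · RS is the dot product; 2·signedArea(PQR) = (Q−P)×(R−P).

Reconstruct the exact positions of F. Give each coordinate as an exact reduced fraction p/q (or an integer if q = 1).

F = (0, -17/3)

1. F_x = 0  [FC · BA = 82 ∩ 2·signedArea(FDA) = 10300/447]
2. F_y = -17/3  [FC · BA = 82 ∩ 2·signedArea(FDA) = 10300/447]
   → F = (0, -17/3)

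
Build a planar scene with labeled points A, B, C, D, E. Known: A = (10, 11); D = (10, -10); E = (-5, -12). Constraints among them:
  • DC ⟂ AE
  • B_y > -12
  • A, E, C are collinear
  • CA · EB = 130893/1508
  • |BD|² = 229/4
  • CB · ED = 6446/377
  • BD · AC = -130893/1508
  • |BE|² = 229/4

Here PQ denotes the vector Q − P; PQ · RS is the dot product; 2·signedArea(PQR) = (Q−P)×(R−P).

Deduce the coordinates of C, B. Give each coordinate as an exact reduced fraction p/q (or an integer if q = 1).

B = (5/2, -11)
C = (295/754, -2815/754)

1. C_x = 295/754  [A, E, C are collinear ∩ DC ⟂ AE]
2. C_y = -2815/754  [A, E, C are collinear ∩ DC ⟂ AE]
   → C = (295/754, -2815/754)
3. B_x = 5/2  [BD · AC = -130893/1508 ∩ CB · ED = 6446/377]
4. B_y = -11  [BD · AC = -130893/1508 ∩ CB · ED = 6446/377]
   → B = (5/2, -11)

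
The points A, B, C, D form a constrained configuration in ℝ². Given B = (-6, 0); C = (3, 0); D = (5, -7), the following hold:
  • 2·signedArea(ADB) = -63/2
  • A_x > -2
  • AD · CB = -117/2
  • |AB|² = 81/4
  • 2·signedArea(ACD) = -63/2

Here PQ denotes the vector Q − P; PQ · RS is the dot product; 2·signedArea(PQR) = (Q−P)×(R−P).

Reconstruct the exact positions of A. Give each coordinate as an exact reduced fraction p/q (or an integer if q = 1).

A = (-3/2, 0)

1. A_x = -3/2  [2·signedArea(ACD) = -63/2 ∩ AD · CB = -117/2]
2. A_y = 0  [2·signedArea(ACD) = -63/2 ∩ AD · CB = -117/2]
   → A = (-3/2, 0)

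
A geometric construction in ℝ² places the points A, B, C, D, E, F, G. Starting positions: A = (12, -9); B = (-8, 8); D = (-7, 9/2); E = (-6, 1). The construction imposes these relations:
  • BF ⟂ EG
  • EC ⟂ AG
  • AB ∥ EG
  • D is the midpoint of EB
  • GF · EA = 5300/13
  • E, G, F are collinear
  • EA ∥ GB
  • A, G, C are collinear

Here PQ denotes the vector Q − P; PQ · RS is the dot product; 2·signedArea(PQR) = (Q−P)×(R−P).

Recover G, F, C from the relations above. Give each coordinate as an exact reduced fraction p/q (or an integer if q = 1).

C = (-192/41, 117/41)
F = (-138/13, 64/13)
G = (-26, 18)

1. G_x = -26  [EA ∥ GB ∩ AB ∥ EG]
2. G_y = 18  [EA ∥ GB ∩ AB ∥ EG]
   → G = (-26, 18)
3. F_x = -138/13  [E, G, F are collinear ∩ BF ⟂ EG]
4. F_y = 64/13  [E, G, F are collinear ∩ BF ⟂ EG]
   → F = (-138/13, 64/13)
5. C_x = -192/41  [A, G, C are collinear ∩ EC ⟂ AG]
6. C_y = 117/41  [A, G, C are collinear ∩ EC ⟂ AG]
   → C = (-192/41, 117/41)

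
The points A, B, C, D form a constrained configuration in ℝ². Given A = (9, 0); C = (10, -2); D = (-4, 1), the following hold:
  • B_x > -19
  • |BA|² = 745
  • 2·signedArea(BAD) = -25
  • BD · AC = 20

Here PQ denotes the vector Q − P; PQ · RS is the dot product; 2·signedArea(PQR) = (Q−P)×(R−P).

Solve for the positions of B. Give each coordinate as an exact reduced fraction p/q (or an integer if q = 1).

B = (-18, 4)

1. B_x = -18  [BD · AC = 20 ∩ 2·signedArea(BAD) = -25]
2. B_y = 4  [BD · AC = 20 ∩ 2·signedArea(BAD) = -25]
   → B = (-18, 4)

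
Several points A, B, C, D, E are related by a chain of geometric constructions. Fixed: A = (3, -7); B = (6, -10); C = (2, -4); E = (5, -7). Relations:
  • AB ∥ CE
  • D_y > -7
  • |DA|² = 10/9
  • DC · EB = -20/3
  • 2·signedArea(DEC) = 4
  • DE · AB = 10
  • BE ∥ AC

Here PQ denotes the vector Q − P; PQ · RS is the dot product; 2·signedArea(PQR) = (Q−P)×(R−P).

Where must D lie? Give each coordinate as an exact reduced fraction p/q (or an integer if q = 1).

1. D_x = 8/3  [DE · AB = 10 ∩ 2·signedArea(DEC) = 4]
2. D_y = -6  [DE · AB = 10 ∩ 2·signedArea(DEC) = 4]
   → D = (8/3, -6)

D = (8/3, -6)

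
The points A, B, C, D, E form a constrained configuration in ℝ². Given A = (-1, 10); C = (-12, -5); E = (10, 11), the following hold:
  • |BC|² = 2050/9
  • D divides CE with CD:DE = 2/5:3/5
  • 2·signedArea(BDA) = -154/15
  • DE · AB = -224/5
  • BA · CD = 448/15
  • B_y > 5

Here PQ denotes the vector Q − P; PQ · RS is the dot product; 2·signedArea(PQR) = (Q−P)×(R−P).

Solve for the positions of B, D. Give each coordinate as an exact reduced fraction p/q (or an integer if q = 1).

B = (-1, 16/3)
D = (-16/5, 7/5)

1. D_x = -16/5  [D divides CE with CD:DE = 2/5:3/5]
2. D_y = 7/5  [D divides CE with CD:DE = 2/5:3/5]
   → D = (-16/5, 7/5)
3. B_x = -1  [BA · CD = 448/15 ∩ 2·signedArea(BDA) = -154/15]
4. B_y = 16/3  [BA · CD = 448/15 ∩ 2·signedArea(BDA) = -154/15]
   → B = (-1, 16/3)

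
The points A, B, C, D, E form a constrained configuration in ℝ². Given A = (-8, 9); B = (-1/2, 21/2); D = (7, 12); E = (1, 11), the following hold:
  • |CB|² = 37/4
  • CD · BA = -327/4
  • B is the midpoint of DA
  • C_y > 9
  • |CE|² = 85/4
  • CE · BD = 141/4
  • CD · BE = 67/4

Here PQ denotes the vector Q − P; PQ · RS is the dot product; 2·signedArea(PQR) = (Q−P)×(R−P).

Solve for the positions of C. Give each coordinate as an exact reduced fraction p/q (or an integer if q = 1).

1. C_x = -7/2  [CD · BE = 67/4 ∩ CE · BD = 141/4]
2. C_y = 10  [CD · BE = 67/4 ∩ CE · BD = 141/4]
   → C = (-7/2, 10)

C = (-7/2, 10)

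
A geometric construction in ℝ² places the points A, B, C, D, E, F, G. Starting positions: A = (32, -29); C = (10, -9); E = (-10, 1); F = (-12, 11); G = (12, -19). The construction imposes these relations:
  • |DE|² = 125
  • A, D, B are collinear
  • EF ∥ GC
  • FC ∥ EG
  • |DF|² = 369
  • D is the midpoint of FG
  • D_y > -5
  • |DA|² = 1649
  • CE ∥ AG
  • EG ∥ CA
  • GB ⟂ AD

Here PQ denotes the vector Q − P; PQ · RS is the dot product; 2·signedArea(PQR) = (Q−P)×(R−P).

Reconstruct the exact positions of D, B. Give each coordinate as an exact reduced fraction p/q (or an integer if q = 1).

1. D_x = 0  [D is the midpoint of FG]
2. D_y = -4  [D is the midpoint of FG]
   → D = (0, -4)
3. B_x = 24288/1649  [A, D, B are collinear ∩ GB ⟂ AD]
4. B_y = -25571/1649  [A, D, B are collinear ∩ GB ⟂ AD]
   → B = (24288/1649, -25571/1649)

B = (24288/1649, -25571/1649)
D = (0, -4)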